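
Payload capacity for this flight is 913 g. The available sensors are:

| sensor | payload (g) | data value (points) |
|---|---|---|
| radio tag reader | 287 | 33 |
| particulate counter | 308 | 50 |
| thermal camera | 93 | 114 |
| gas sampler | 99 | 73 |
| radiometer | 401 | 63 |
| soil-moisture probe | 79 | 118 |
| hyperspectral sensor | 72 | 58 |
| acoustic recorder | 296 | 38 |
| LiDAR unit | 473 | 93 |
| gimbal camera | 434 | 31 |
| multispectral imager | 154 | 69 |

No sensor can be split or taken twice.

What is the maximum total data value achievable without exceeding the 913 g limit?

Greedy by ratio would take particulate counter + thermal camera + gas sampler + soil-moisture probe + hyperspectral sensor + multispectral imager: 805 g used, total 482.
Replace particulate counter with radiometer: the trade gains 13 net, giving 495 at 898 g.
The spare 15 g is too small for any remaining sensor, and no exchange beats 495.

495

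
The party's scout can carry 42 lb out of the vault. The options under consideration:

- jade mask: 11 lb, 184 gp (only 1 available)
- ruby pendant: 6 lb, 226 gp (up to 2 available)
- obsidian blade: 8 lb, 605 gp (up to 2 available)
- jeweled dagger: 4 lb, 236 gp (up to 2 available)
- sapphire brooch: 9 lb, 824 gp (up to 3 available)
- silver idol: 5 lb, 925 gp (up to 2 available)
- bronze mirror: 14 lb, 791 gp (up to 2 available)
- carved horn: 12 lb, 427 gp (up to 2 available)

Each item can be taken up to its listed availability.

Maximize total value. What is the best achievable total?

4558

The ratio ordering already packs tightly: jeweled dagger + 3×sapphire brooch + 2×silver idol, 41 lb, 4558.
No other feasible combination exceeds 4558.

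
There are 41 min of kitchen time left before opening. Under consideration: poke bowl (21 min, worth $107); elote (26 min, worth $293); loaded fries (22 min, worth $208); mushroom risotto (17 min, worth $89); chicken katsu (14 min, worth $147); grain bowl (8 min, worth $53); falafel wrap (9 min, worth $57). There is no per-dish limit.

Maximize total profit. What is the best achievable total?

440

Elote + chicken katsu uses 40 of the 41 min and totals 440.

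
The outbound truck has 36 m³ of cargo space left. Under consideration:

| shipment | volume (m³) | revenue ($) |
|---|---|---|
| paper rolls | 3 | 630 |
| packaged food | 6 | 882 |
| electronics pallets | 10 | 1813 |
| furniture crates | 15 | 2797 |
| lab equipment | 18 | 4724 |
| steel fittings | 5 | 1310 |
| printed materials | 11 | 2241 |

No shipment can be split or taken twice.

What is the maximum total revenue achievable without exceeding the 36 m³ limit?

8477

Best packing: paper rolls + electronics pallets + lab equipment + steel fittings — 36 m³, 8477 total.
That's the maximum — no swap from here does better than 8477.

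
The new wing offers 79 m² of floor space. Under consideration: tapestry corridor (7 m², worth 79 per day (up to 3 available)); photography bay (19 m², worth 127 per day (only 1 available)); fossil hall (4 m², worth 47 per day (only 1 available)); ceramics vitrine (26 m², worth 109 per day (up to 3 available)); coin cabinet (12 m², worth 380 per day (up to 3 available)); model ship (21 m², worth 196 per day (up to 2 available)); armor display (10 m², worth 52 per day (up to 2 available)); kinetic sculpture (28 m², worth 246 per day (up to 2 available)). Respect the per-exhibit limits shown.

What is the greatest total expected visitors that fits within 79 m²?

The ratio heuristic lands on 3×tapestry corridor + fossil hall + 3×coin cabinet + armor display (1476) but leaves 8 m² idle.
Replace fossil hall and armor display with model ship: the trade gains 97 net, giving 1573 at 78 m².

1573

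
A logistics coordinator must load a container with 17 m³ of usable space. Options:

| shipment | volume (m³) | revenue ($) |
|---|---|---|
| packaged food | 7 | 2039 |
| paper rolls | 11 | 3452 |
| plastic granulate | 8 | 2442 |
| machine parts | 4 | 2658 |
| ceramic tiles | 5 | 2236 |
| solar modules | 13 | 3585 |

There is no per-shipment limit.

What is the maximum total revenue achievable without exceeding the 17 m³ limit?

Taking 4×machine parts: 16 m³ used, 10632 in revenue.
No other feasible combination exceeds 10632.

10632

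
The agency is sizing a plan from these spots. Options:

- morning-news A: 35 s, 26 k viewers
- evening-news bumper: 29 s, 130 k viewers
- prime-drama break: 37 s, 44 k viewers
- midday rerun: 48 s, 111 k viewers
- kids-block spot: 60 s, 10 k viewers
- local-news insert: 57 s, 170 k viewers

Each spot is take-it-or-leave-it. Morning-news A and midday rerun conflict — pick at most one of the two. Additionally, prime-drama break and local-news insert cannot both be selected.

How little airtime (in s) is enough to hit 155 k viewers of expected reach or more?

Need the lightest bundle worth ≥ 155.
local-news insert reaches 170 using 57 s.
No combination under 57 s hits 155.

57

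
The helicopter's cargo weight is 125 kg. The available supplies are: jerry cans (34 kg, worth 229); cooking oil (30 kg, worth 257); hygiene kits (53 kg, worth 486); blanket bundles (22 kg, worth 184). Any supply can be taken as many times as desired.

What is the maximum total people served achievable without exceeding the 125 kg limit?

The ratio heuristic lands on 2×hygiene kits (972) but leaves 19 kg idle.
Dropping hygiene kits frees 53 kg; slotting in 3×blanket bundles (66 kg) lifts the total to 1038 at 119 kg.

1038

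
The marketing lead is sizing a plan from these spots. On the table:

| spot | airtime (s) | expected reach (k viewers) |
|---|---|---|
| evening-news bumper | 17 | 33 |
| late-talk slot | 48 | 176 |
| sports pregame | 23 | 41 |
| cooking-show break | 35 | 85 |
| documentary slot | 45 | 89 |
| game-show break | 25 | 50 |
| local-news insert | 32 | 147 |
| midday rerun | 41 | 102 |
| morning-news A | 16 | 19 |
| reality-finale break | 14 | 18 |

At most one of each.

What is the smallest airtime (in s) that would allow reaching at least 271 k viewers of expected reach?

80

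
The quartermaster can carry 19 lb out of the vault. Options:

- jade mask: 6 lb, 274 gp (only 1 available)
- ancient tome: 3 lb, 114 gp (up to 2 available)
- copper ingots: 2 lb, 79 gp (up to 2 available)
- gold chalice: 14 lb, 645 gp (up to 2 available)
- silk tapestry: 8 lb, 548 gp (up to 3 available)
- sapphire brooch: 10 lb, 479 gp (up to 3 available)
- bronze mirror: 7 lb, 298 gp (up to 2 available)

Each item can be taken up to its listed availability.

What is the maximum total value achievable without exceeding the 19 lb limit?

1210

Ranking by ratio (value/lb): silk tapestry 68.50, sapphire brooch 47.90, gold chalice 46.07.
Greedy by ratio would take copper ingots + 2×silk tapestry: 18 lb used, total 1175.
The 2 lb tied up in copper ingots is better spent on ancient tome — total rises to 1210 (19 lb).
Nothing else within 19 lb beats 1210.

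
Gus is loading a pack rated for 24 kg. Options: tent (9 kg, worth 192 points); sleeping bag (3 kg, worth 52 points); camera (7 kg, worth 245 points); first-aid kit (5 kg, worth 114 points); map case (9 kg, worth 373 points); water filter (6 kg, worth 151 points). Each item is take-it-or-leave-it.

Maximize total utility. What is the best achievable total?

784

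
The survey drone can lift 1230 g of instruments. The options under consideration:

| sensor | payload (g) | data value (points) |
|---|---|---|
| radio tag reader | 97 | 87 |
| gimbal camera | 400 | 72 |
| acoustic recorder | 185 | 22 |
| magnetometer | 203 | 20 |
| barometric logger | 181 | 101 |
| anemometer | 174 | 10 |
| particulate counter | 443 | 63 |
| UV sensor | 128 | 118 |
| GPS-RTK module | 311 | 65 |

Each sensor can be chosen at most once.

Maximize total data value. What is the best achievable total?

Taking radio tag reader + gimbal camera + barometric logger + UV sensor + GPS-RTK module: 1117 g used, 443 in data value.
Runner-up radio tag reader + barometric logger + particulate counter + UV sensor + GPS-RTK module tops out at 434.

443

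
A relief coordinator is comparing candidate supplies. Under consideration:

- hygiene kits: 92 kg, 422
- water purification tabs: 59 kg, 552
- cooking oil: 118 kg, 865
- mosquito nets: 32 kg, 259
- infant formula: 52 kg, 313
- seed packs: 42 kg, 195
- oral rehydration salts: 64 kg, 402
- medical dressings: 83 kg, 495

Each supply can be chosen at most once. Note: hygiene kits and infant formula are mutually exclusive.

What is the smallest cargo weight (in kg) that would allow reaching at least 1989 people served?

Need the lightest bundle worth ≥ 1989.
Taking water purification tabs + cooking oil + mosquito nets + infant formula gives 1989 (≥ 1989) for 261 kg.
No combination under 261 kg hits 1989.

261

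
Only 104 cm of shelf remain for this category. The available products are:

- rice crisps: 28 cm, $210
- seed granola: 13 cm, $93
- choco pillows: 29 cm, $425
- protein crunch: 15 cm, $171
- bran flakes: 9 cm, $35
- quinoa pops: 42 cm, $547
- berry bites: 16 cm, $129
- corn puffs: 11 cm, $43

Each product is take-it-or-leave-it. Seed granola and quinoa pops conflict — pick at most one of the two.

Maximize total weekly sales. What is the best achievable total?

Best packing: choco pillows + protein crunch + quinoa pops + berry bites — 102 cm, 1272 total.
Next best is choco pillows + protein crunch + quinoa pops + corn puffs at 1186 (97 cm) — short by 86.

1272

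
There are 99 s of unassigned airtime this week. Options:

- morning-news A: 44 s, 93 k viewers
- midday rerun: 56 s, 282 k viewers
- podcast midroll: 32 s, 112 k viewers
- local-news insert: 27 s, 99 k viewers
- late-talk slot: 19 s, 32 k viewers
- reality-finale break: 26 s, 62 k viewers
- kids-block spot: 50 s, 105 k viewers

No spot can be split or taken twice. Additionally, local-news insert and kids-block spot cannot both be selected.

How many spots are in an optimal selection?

Optimal total is 394.
One optimal bundle: midday rerun + podcast midroll (88 s).
Every optimal selection uses 2 spots.

2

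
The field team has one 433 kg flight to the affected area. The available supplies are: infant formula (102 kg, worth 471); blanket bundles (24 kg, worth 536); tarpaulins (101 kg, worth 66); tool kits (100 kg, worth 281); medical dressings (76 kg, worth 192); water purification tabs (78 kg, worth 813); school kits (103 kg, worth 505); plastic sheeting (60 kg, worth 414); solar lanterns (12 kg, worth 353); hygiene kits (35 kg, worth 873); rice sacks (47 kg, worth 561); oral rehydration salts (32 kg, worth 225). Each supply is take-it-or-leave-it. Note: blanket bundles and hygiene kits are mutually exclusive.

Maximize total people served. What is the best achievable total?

3801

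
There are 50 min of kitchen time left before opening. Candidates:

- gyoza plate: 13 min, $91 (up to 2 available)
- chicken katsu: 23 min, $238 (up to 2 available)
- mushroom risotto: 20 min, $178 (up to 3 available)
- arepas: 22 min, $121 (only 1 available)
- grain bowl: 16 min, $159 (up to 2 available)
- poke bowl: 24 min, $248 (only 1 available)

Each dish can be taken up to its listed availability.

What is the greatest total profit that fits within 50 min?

486

By profit per min: chicken katsu 10.35, poke bowl 10.33, grain bowl 9.94, mushroom risotto 8.90 lead.
A density-first pass picks 2×chicken katsu — 476 at 46 min.
The 23 min tied up in chicken katsu is better spent on poke bowl — total rises to 486 (47 min).
The spare 3 min is too small for any remaining dish, and no exchange beats 486.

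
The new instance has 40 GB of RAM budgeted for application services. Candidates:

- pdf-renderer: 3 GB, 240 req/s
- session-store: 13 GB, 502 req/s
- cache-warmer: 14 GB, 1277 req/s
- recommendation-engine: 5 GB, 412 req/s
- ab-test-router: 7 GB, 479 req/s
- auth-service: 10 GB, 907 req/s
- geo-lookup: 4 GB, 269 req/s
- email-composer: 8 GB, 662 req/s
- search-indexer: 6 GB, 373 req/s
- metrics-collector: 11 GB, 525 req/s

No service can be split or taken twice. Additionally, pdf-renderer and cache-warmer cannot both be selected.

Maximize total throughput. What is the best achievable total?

3344

Ranking by ratio (throughput/GB): cache-warmer 91.21, auth-service 90.70, email-composer 82.75, recommendation-engine 82.40.
Best packing: cache-warmer + recommendation-engine + ab-test-router + auth-service + geo-lookup — 40 GB, 3344 total.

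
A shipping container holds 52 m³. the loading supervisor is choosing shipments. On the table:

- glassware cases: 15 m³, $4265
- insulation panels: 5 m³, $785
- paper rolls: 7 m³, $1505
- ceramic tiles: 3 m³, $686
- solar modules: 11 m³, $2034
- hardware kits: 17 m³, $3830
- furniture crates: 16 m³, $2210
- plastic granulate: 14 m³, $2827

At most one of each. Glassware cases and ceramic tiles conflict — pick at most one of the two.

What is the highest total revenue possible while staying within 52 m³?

11707

Ranking by ratio (revenue/m³): glassware cases 284.33, ceramic tiles 228.67, hardware kits 225.29.
Glassware cases + insulation panels + hardware kits + plastic granulate uses 51 of the 52 m³ and totals 11707.
Runner-up glassware cases + paper rolls + solar modules + hardware kits tops out at 11634.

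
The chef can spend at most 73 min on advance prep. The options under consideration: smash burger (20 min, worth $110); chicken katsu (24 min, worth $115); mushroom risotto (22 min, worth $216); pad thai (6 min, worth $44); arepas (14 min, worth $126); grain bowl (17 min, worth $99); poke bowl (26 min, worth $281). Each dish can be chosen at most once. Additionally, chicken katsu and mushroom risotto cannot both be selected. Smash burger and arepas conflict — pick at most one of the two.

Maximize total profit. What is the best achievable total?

667

Ranking by ratio (profit/min): poke bowl 10.81, mushroom risotto 9.82, arepas 9.00.
Best packing: mushroom risotto + pad thai + arepas + poke bowl — 68 min, 667 total.
Every other selection either busts 73 min or breaks a pairing rule or fails to beat 667.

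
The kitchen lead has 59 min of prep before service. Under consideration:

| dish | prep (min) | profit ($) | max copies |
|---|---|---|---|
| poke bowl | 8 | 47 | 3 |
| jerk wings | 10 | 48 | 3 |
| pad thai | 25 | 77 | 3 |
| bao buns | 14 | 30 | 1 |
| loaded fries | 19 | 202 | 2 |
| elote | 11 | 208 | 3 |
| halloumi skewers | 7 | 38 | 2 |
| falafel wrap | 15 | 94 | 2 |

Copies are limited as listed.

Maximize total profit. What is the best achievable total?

Loaded fries + 3×elote + halloumi skewers uses 59 of the 59 min and totals 864.
No other feasible combination exceeds 864.

864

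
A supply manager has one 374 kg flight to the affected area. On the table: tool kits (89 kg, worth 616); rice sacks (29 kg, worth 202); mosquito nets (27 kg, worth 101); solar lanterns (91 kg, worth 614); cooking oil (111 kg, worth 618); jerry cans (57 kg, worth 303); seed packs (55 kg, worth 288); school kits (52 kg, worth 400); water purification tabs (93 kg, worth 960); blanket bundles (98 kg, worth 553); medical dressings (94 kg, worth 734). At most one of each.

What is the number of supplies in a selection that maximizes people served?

4

Best achievable people served is 2924.
One optimal bundle: tool kits + solar lanterns + water purification tabs + medical dressings (367 kg).
Any selection reaching 2924 contains exactly 4 supplies.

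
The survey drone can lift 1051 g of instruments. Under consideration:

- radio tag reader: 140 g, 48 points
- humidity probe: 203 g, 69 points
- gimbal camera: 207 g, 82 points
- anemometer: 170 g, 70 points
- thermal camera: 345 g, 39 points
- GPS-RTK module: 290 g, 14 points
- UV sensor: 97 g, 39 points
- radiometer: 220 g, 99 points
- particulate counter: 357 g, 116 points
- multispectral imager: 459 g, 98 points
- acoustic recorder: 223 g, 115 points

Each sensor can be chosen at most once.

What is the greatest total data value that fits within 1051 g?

Density check — acoustic recorder 0.52, radiometer 0.45, anemometer 0.41 are the best per g.
The ratio heuristic lands on gimbal camera + anemometer + UV sensor + radiometer + acoustic recorder (405) but leaves 134 g idle.
Dropping UV sensor frees 97 g; slotting in humidity probe (203 g) lifts the total to 435 at 1023 g.
Nothing else within 1051 g beats 435.

435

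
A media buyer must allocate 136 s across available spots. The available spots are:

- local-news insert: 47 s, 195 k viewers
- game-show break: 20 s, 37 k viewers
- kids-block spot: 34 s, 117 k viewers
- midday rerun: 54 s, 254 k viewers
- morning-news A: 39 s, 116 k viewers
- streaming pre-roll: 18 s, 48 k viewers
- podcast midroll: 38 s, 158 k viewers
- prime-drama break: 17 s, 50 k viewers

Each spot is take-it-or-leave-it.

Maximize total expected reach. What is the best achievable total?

566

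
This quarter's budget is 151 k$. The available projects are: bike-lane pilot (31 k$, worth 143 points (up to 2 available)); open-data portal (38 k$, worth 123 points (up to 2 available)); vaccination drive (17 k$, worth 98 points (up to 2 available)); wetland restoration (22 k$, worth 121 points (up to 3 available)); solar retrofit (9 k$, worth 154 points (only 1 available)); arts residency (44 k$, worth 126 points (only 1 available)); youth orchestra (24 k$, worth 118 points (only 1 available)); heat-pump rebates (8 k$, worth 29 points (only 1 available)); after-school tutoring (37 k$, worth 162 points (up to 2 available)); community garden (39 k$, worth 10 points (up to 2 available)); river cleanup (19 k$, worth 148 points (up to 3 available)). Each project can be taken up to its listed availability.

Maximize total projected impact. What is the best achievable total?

1059

By projected impact per k$: solar retrofit 17.11, river cleanup 7.79, vaccination drive 5.76, wetland restoration 5.50 lead.
Filling by ratio: 2×vaccination drive + 2×wetland restoration + solar retrofit + 3×river cleanup for 1036, with 7 k$ left unused.
The 17 k$ tied up in vaccination drive is better spent on wetland restoration — total rises to 1059 (149 k$).
Nothing else within 151 k$ beats 1059.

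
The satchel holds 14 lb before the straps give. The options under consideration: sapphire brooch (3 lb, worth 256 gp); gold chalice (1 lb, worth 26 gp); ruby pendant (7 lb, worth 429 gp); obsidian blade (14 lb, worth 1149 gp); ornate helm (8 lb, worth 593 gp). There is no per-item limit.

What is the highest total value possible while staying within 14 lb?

Taking the top-ratio items first gives 4×sapphire brooch + 2×gold chalice for 1076 (14 lb).
The 14 lb tied up in 4×sapphire brooch and 2×gold chalice is better spent on obsidian blade — total rises to 1149 (14 lb).
No other feasible combination exceeds 1149.

1149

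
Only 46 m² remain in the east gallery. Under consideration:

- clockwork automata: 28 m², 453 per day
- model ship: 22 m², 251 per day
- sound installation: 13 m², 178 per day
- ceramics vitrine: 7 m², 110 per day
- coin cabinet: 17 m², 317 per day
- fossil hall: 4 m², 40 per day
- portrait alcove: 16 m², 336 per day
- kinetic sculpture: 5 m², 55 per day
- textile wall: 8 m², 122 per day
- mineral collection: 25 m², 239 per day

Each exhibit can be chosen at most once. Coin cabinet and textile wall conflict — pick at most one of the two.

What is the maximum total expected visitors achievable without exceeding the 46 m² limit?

Taking the top-ratio exhibits first gives ceramics vitrine + coin cabinet + portrait alcove + kinetic sculpture for 818 (45 m²).
The 12 m² tied up in ceramics vitrine and kinetic sculpture is better spent on sound installation — total rises to 831 (46 m²).
The closest alternative, ceramics vitrine + coin cabinet + portrait alcove + kinetic sculpture, reaches only 818.

831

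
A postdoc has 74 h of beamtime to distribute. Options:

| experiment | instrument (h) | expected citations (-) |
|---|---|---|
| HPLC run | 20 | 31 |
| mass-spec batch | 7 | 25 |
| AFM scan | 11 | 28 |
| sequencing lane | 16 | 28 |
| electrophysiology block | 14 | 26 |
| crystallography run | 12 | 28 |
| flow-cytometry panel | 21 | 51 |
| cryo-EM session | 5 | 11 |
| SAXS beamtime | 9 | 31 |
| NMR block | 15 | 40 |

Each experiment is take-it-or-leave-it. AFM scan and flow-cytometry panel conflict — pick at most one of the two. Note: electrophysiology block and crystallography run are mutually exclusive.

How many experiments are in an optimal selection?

The maximum expected citations within 74 h is 186.
For example mass-spec batch + sequencing lane + flow-cytometry panel + cryo-EM session + SAXS beamtime + NMR block achieves it, using 73 h.
All optima have 6 experiments.

6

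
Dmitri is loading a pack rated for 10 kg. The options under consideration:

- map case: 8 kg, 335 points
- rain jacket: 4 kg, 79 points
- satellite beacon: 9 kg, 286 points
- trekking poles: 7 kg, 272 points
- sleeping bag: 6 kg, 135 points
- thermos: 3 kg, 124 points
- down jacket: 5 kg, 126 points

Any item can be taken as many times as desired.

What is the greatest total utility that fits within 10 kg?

396

Filling by ratio: map case for 335, with 2 kg left unused.
The 8 kg tied up in map case is better spent on trekking poles + thermos — total rises to 396 (10 kg).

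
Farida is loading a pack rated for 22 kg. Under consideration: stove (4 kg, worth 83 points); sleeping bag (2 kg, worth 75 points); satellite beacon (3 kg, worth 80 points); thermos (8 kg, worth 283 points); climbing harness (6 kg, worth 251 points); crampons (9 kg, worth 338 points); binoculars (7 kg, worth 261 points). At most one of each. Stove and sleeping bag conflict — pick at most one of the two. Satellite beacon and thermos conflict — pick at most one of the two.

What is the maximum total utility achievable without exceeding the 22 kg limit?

850

Taking the top-ratio items first gives sleeping bag + satellite beacon + climbing harness + crampons for 744 (20 kg).
Replace sleeping bag and satellite beacon with binoculars: the trade gains 106 net, giving 850 at 22 kg.
No other feasible combination exceeds 850.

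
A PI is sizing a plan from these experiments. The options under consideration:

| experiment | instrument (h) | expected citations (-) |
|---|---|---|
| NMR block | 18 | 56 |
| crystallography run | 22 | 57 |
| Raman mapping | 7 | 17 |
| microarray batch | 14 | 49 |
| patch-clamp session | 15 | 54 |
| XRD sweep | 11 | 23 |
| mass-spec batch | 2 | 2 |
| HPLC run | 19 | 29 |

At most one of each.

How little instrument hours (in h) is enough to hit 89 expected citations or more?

Look for the lowest-instrument combination reaching 89.
microarray batch + patch-clamp session: 103 expected citations at 29 h.
Any bundle with less than 29 h falls short of 89.

29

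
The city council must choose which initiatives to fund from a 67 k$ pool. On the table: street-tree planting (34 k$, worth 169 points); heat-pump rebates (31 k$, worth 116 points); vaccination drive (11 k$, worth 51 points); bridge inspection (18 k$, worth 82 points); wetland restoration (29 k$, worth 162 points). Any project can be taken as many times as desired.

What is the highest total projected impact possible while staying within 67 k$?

331

Greedy by ratio would take 2×wetland restoration: 58 k$ used, total 324.
The 29 k$ tied up in wetland restoration is better spent on street-tree planting — total rises to 331 (63 k$).
That's the maximum — no swap from here does better than 331.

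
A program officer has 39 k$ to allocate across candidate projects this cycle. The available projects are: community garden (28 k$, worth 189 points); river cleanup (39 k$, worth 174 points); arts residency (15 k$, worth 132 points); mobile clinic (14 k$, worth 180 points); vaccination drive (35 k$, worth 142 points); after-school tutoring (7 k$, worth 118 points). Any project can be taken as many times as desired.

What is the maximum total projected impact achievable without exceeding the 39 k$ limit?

590

The ratio ordering already packs tightly: 5×after-school tutoring, 35 k$, 590.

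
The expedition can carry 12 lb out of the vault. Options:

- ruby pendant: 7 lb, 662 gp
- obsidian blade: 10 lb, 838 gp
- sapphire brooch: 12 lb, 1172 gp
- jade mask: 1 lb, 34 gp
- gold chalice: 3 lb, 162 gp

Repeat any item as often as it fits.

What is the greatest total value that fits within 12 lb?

Density check — sapphire brooch 97.67, ruby pendant 94.57, obsidian blade 83.80 are the best per lb.
Best packing: sapphire brooch — 12 lb, 1172 total.
Nothing else within 12 lb beats 1172.

1172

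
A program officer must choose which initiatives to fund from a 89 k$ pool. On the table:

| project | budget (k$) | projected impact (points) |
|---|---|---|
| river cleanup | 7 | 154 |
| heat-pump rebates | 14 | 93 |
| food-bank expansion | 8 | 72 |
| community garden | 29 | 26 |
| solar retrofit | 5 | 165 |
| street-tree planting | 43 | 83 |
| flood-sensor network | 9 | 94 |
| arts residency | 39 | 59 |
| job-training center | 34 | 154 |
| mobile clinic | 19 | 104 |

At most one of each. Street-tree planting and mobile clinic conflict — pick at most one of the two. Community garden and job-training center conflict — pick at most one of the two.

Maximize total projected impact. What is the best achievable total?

764

A density-first pass picks river cleanup + heat-pump rebates + food-bank expansion + solar retrofit + flood-sensor network + mobile clinic — 682 at 62 k$.
Replace food-bank expansion with job-training center: the trade gains 82 net, giving 764 at 88 k$.
No other feasible combination exceeds 764.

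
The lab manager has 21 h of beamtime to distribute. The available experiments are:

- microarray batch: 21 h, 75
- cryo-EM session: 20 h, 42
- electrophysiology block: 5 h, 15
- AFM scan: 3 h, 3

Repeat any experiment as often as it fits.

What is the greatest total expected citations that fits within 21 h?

75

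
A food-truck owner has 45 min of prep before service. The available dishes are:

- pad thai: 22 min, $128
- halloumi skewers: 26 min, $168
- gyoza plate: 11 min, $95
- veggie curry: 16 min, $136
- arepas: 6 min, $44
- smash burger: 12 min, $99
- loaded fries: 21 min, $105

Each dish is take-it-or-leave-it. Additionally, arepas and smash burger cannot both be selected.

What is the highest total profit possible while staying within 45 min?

By profit per min: gyoza plate 8.64, veggie curry 8.50, smash burger 8.25, arepas 7.33 lead.
Gyoza plate + veggie curry + smash burger uses 39 of the 45 min and totals 330.

330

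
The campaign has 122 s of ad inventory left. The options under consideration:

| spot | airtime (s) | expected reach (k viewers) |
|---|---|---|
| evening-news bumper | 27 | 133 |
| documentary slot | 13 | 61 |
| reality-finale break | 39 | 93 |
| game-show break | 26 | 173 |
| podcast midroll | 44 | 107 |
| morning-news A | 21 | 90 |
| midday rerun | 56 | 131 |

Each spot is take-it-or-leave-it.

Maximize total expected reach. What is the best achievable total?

503

By expected reach per s: game-show break 6.65, evening-news bumper 4.93, documentary slot 4.69, morning-news A 4.29 lead.
Taking the top-ratio spots first gives evening-news bumper + documentary slot + game-show break + morning-news A for 457 (87 s).
The 13 s tied up in documentary slot is better spent on podcast midroll — total rises to 503 (118 s).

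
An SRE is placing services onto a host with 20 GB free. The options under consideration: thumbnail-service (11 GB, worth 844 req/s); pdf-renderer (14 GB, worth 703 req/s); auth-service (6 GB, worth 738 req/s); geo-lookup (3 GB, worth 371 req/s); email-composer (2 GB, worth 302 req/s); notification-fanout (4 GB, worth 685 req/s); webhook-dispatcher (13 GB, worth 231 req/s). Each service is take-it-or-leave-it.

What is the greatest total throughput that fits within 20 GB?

Filling by ratio: auth-service + geo-lookup + email-composer + notification-fanout for 2096, with 5 GB left unused.
Dropping auth-service frees 6 GB; slotting in thumbnail-service (11 GB) lifts the total to 2202 at 20 GB.
The closest alternative, auth-service + geo-lookup + email-composer + notification-fanout, reaches only 2096.

2202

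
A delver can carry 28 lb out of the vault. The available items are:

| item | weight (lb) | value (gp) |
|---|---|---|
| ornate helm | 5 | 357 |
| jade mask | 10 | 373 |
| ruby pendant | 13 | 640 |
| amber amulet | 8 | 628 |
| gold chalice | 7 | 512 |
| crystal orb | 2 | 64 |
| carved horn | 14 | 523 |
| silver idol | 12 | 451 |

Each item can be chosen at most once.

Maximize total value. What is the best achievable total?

1780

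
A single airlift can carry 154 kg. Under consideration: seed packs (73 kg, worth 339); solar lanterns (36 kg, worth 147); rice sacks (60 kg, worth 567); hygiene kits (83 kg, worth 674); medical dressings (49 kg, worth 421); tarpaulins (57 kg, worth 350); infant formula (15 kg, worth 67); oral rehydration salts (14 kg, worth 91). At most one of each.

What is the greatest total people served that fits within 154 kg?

Filling by ratio: rice sacks + medical dressings + infant formula + oral rehydration salts for 1146, with 16 kg left unused.
The 78 kg tied up in medical dressings and infant formula and oral rehydration salts is better spent on hygiene kits — total rises to 1241 (143 kg).

1241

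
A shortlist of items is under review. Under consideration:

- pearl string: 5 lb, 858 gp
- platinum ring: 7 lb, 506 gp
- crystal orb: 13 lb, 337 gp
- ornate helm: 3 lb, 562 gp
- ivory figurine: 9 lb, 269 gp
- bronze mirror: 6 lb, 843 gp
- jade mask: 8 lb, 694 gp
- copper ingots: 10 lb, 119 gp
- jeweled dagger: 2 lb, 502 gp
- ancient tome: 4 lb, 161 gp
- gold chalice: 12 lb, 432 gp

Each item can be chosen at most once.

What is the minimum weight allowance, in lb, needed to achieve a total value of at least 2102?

Need the lightest bundle worth ≥ 2102.
pearl string + bronze mirror + jeweled dagger: 2203 value at 13 lb.
No combination under 13 lb hits 2102.

13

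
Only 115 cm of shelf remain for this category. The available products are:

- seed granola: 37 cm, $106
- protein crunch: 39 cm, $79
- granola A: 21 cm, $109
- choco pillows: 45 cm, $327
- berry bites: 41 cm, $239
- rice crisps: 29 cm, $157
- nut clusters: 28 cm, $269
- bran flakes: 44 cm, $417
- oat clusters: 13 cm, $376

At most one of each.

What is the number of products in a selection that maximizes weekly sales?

4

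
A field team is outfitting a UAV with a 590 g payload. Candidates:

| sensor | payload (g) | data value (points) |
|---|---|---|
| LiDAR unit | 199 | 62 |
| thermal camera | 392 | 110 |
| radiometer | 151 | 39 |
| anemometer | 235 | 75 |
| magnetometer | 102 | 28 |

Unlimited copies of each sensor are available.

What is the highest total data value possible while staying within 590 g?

Best packing: 2×anemometer + magnetometer — 572 g, 178 total.
Every other selection either busts 590 g or fails to beat 178.

178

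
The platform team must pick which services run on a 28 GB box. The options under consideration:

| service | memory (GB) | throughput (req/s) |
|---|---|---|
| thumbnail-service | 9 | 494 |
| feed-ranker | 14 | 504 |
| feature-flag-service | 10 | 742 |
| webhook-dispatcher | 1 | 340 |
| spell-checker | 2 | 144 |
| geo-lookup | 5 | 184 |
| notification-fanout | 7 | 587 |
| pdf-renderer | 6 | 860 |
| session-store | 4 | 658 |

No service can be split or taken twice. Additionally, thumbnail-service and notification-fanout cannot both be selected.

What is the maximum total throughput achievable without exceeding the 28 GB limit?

3187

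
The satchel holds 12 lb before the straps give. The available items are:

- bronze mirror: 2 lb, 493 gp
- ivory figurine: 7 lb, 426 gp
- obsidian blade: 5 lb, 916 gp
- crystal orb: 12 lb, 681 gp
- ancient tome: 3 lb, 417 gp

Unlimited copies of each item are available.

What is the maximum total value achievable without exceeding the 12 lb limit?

2958

Best packing: 6×bronze mirror — 12 lb, 2958 total.
Every other selection either busts 12 lb or fails to beat 2958.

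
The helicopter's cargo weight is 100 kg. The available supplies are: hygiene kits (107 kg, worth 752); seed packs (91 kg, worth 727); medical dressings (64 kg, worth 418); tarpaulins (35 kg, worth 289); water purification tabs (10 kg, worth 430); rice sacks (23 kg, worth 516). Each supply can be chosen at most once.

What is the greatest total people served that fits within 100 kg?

Density check — water purification tabs 43.00, rice sacks 22.43, tarpaulins 8.26 are the best per kg.
A density-first pass picks tarpaulins + water purification tabs + rice sacks — 1235 at 68 kg.
The 35 kg tied up in tarpaulins is better spent on medical dressings — total rises to 1364 (97 kg).
Every other selection either busts 100 kg or fails to beat 1364.

1364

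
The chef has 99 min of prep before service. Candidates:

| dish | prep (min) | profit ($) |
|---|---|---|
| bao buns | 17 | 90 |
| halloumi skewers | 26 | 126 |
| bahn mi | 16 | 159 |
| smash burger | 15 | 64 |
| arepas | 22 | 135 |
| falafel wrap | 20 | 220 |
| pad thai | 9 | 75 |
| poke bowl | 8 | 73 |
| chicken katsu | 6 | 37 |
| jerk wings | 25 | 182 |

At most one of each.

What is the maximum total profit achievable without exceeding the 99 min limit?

By profit per min: falafel wrap 11.00, bahn mi 9.94, poke bowl 9.12 lead.
The ratio ordering already packs tightly: bahn mi + smash burger + falafel wrap + pad thai + poke bowl + chicken katsu + jerk wings, 99 min, 810.

810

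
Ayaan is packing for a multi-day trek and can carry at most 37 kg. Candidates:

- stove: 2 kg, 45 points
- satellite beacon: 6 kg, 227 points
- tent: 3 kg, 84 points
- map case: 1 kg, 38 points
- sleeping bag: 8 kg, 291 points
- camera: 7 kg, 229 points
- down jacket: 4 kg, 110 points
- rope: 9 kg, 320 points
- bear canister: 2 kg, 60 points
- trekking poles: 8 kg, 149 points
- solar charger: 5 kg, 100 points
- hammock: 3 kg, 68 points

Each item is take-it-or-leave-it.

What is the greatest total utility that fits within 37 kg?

Taking the top-ratio items first gives satellite beacon + tent + map case + sleeping bag + camera + rope + bear canister for 1249 (36 kg).
Dropping tent frees 3 kg; slotting in down jacket (4 kg) lifts the total to 1275 at 37 kg.
That's the maximum — no swap from here does better than 1275.

1275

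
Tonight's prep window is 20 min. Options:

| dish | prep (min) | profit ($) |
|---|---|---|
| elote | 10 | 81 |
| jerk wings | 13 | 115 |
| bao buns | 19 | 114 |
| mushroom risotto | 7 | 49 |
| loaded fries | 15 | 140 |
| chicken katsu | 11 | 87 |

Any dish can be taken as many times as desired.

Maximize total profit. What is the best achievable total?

164

By profit per min: loaded fries 9.33, jerk wings 8.85, elote 8.10, chicken katsu 7.91 lead.
Filling by ratio: loaded fries for 140, with 5 min left unused.
The 15 min tied up in loaded fries is better spent on jerk wings + mushroom risotto — total rises to 164 (20 min).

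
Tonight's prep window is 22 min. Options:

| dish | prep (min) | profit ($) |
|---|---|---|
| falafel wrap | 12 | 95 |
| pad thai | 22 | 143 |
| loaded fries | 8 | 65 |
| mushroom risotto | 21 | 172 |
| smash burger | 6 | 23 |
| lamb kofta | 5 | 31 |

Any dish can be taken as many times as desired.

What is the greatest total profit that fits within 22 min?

Taking mushroom risotto: 21 min used, 172 in profit.

172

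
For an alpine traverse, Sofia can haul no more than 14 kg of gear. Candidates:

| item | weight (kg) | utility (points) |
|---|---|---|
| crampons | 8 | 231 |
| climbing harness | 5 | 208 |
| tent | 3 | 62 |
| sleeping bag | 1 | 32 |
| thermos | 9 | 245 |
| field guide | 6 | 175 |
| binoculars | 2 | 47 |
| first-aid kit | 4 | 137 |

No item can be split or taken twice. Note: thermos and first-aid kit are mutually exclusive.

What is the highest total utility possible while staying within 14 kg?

471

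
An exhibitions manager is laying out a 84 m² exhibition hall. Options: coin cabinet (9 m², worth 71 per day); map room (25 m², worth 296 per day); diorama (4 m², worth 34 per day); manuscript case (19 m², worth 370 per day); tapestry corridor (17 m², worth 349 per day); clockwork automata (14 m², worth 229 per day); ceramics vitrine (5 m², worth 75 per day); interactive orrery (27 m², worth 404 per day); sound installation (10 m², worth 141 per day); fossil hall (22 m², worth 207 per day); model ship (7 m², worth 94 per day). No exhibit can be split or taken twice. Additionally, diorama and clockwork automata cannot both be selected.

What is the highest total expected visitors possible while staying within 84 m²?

1446

Greedy by ratio would take manuscript case + tapestry corridor + clockwork automata + ceramics vitrine + interactive orrery: 82 m² used, total 1427.
Replace ceramics vitrine with model ship: the trade gains 19 net, giving 1446 at 84 m².
The closest alternative, manuscript case + tapestry corridor + clockwork automata + ceramics vitrine + interactive orrery, reaches only 1427.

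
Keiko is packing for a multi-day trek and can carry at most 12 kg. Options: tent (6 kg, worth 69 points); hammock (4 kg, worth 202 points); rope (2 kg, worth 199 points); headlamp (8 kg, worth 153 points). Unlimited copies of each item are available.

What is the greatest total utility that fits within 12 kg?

Density check — rope 99.50, hammock 50.50, headlamp 19.12 are the best per kg.
6×rope uses 12 of the 12 kg and totals 1194.

1194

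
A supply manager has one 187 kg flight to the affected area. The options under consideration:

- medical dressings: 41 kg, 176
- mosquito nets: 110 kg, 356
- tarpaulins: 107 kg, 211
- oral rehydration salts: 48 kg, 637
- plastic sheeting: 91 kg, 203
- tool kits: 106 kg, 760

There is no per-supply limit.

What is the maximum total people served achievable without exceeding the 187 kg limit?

2087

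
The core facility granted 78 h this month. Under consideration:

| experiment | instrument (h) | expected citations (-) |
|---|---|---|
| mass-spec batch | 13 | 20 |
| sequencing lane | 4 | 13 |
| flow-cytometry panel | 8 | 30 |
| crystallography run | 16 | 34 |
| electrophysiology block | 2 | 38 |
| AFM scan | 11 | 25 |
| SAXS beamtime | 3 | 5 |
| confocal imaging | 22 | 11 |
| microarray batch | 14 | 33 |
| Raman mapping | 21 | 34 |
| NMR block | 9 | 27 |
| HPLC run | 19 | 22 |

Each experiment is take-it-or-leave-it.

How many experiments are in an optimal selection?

8

Best achievable expected citations is 220.
For example mass-spec batch + sequencing lane + flow-cytometry panel + crystallography run + electrophysiology block + AFM scan + microarray batch + NMR block achieves it, using 77 h.
Every optimal selection uses 8 experiments.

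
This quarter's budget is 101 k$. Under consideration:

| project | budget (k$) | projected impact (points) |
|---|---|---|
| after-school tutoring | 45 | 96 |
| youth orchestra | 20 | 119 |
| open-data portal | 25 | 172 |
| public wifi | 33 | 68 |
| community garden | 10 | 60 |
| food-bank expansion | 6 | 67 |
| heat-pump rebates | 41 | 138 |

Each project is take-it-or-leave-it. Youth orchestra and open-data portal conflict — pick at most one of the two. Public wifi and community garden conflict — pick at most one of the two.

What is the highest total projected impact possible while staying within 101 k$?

437

Density check — food-bank expansion 11.17, open-data portal 6.88, community garden 6.00 are the best per k$.
Best packing: open-data portal + community garden + food-bank expansion + heat-pump rebates — 82 k$, 437 total.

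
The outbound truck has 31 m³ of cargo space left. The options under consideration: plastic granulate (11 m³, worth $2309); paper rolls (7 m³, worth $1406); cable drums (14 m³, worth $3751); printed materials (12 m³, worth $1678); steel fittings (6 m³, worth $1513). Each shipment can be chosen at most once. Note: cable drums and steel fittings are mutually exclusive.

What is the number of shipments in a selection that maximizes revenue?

2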